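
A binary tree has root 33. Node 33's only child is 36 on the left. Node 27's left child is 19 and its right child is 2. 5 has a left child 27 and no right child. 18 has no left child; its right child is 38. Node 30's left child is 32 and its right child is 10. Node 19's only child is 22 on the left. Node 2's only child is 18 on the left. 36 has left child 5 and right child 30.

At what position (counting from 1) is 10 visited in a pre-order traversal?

Pre-order visits the node, then its left subtree, then its right subtree.
Visit 33.
At 33: go left to 36.
  Visit 36.
  At 36: go left to 5.
    Visit 5.
    At 5: go left to 27.
      Visit 27.
      At 27: go left to 19.
        Visit 19.
        At 19: go left to 22.
          22 is a leaf — visit 22.
        At 19: no right child.
      At 27: go right to 2.
        Visit 2.
        At 2: go left to 18.
          Visit 18.
          At 18: no left child.
          At 18: go right to 38.
            38 is a leaf — visit 38.
        At 2: no right child.
    At 5: no right child.
  At 36: go right to 30.
    Visit 30.
    At 30: go left to 32.
      32 is a leaf — visit 32.
    At 30: go right to 10.
      10 is a leaf — visit 10.
At 33: no right child.
Full pre-order sequence: 33, 36, 5, 27, 19, 22, 2, 18, 38, 30, 32, 10.

12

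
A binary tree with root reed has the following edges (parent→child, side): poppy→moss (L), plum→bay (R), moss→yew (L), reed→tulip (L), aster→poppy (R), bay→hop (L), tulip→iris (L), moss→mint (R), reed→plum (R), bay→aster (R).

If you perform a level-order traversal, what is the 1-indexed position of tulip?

2

Level-order visits nodes level by level from the root, left to right within each level.
Level 0: reed
Level 1: tulip, plum
Level 2: iris, bay
Level 3: hop, aster
Level 4: poppy
Level 5: moss
Level 6: yew, mint
Full level-order sequence: reed, tulip, plum, iris, bay, hop, aster, poppy, moss, yew, mint.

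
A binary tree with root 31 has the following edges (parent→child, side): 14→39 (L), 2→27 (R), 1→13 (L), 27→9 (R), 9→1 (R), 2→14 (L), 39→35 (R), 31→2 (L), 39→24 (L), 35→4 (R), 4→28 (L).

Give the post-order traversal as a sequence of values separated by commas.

24, 28, 4, 35, 39, 14, 13, 1, 9, 27, 2, 31

Post-order visits the left subtree, then the right subtree, then the node.
At 31: go left to 2.
  At 2: go left to 14.
    At 14: go left to 39.
      At 39: go left to 24.
        24 is a leaf — visit 24.
      At 39: go right to 35.
        At 35: no left child.
        At 35: go right to 4.
          At 4: go left to 28.
            28 is a leaf — visit 28.
          At 4: no right child.
          Visit 4.
        Visit 35.
      Visit 39.
    At 14: no right child.
    Visit 14.
  At 2: go right to 27.
    At 27: no left child.
    At 27: go right to 9.
      At 9: no left child.
      At 9: go right to 1.
        At 1: go left to 13.
          13 is a leaf — visit 13.
        At 1: no right child.
        Visit 1.
      Visit 9.
    Visit 27.
  Visit 2.
At 31: no right child.
Visit 31.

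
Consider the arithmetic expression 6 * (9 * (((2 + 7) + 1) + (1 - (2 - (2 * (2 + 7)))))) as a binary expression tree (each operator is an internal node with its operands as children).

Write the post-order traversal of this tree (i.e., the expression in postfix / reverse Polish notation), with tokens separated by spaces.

6 9 2 7 + 1 + 1 2 2 2 7 + * - - + * *

Post-order on an expression tree gives postfix notation: for each operator, emit left operand, right operand, then the operator.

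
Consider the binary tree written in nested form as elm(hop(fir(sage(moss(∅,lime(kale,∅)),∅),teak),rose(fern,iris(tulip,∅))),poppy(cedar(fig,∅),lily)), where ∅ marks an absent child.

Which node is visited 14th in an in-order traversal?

cedar

In-order visits the left subtree, then the node, then the right subtree.
At elm: go left to hop.
  At hop: go left to fir.
    At fir: go left to sage.
      At sage: go left to moss.
        At moss: no left child.
        Visit moss.
        At moss: go right to lime.
          At lime: go left to kale.
            kale is a leaf — visit kale.
          Visit lime.
          At lime: no right child.
      Visit sage.
      At sage: no right child.
    Visit fir.
    At fir: go right to teak.
      teak is a leaf — visit teak.
  Visit hop.
  At hop: go right to rose.
    At rose: go left to fern.
      fern is a leaf — visit fern.
    Visit rose.
    At rose: go right to iris.
      At iris: go left to tulip.
        tulip is a leaf — visit tulip.
      Visit iris.
      At iris: no right child.
Visit elm.
At elm: go right to poppy.
  At poppy: go left to cedar.
    At cedar: go left to fig.
      fig is a leaf — visit fig.
    Visit cedar.
    At cedar: no right child.
  Visit poppy.
  At poppy: go right to lily.
    lily is a leaf — visit lily.
Full in-order sequence: moss, kale, lime, sage, fir, teak, hop, fern, rose, tulip, iris, elm, fig, cedar, poppy, lily.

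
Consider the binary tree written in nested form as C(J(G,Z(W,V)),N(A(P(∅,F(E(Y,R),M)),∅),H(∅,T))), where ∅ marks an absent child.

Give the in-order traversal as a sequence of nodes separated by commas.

In-order visits the left subtree, then the node, then the right subtree.
At C: go left to J.
  At J: go left to G.
    G is a leaf — visit G.
  Visit J.
  At J: go right to Z.
    At Z: go left to W.
      W is a leaf — visit W.
    Visit Z.
    At Z: go right to V.
      V is a leaf — visit V.
Visit C.
At C: go right to N.
  At N: go left to A.
    At A: go left to P.
      At P: no left child.
      Visit P.
      At P: go right to F.
        At F: go left to E.
          At E: go left to Y.
            Y is a leaf — visit Y.
          Visit E.
          At E: go right to R.
            R is a leaf — visit R.
        Visit F.
        At F: go right to M.
          M is a leaf — visit M.
    Visit A.
    At A: no right child.
  Visit N.
  At N: go right to H.
    At H: no left child.
    Visit H.
    At H: go right to T.
      T is a leaf — visit T.

G, J, W, Z, V, C, P, Y, E, R, F, M, A, N, H, T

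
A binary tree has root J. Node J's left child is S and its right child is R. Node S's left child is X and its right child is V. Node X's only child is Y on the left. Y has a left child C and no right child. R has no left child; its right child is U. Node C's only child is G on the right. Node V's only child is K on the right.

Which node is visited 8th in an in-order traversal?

J

In-order visits the left subtree, then the node, then the right subtree.
At J: go left to S.
  At S: go left to X.
    At X: go left to Y.
      At Y: go left to C.
        At C: no left child.
        Visit C.
        At C: go right to G.
          G is a leaf — visit G.
      Visit Y.
      At Y: no right child.
    Visit X.
    At X: no right child.
  Visit S.
  At S: go right to V.
    At V: no left child.
    Visit V.
    At V: go right to K.
      K is a leaf — visit K.
Visit J.
At J: go right to R.
  At R: no left child.
  Visit R.
  At R: go right to U.
    U is a leaf — visit U.
Full in-order sequence: C, G, Y, X, S, V, K, J, R, U.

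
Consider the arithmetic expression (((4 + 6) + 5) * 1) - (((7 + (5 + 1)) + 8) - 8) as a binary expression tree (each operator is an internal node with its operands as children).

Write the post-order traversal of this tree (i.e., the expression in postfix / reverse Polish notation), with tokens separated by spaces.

4 6 + 5 + 1 * 7 5 1 + + 8 + 8 - -

Post-order on an expression tree gives postfix notation: for each operator, emit left operand, right operand, then the operator.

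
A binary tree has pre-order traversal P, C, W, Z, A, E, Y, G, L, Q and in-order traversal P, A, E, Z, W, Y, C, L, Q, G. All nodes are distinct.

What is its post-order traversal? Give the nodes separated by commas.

E, A, Z, Y, W, Q, L, G, C, P

The first element of pre-order is the root; it splits in-order into left and right subtrees.
Root P: left subtree has 0 nodes { }, right has 9 {A, E, Z, W, Y, C, L, Q, G}.
  Root C: left subtree has 5 nodes {A, E, Z, W, Y}, right has 3 {L, Q, G}.
    Root W: left subtree has 3 nodes {A, E, Z}, right has 1 {Y}.
      Root Z: left subtree has 2 nodes {A, E}, right has 0 { }.
        Root A: left subtree has 0 nodes { }, right has 1 {E}.
    Root G: left subtree has 2 nodes {L, Q}, right has 0 { }.
      Root L: left subtree has 0 nodes { }, right has 1 {Q}.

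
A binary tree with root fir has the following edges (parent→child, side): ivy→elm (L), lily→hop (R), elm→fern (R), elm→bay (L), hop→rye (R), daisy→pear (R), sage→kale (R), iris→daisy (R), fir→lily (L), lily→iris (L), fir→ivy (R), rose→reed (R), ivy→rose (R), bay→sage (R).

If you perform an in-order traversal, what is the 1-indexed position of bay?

8

In-order visits the left subtree, then the node, then the right subtree.
At fir: go left to lily.
  At lily: go left to iris.
    At iris: no left child.
    Visit iris.
    At iris: go right to daisy.
      At daisy: no left child.
      Visit daisy.
      At daisy: go right to pear.
        pear is a leaf — visit pear.
  Visit lily.
  At lily: go right to hop.
    At hop: no left child.
    Visit hop.
    At hop: go right to rye.
      rye is a leaf — visit rye.
Visit fir.
At fir: go right to ivy.
  At ivy: go left to elm.
    At elm: go left to bay.
      At bay: no left child.
      Visit bay.
      At bay: go right to sage.
        At sage: no left child.
        Visit sage.
        At sage: go right to kale.
          kale is a leaf — visit kale.
    Visit elm.
    At elm: go right to fern.
      fern is a leaf — visit fern.
  Visit ivy.
  At ivy: go right to rose.
    At rose: no left child.
    Visit rose.
    At rose: go right to reed.
      reed is a leaf — visit reed.
Full in-order sequence: iris, daisy, pear, lily, hop, rye, fir, bay, sage, kale, elm, fern, ivy, rose, reed.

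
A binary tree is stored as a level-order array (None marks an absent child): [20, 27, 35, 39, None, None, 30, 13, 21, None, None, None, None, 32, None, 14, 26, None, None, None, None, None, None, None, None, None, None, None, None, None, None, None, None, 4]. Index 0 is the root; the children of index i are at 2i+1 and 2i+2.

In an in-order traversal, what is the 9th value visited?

35

In-order visits the left subtree, then the node, then the right subtree.
At 20: go left to 27.
  At 27: go left to 39.
    At 39: go left to 13.
      At 13: go left to 14.
        14 is a leaf — visit 14.
      Visit 13.
      At 13: go right to 26.
        At 26: go left to 4.
          4 is a leaf — visit 4.
        Visit 26.
        At 26: no right child.
    Visit 39.
    At 39: go right to 21.
      21 is a leaf — visit 21.
  Visit 27.
  At 27: no right child.
Visit 20.
At 20: go right to 35.
  At 35: no left child.
  Visit 35.
  At 35: go right to 30.
    At 30: go left to 32.
      32 is a leaf — visit 32.
    Visit 30.
    At 30: no right child.
Full in-order sequence: 14, 13, 4, 26, 39, 21, 27, 20, 35, 32, 30.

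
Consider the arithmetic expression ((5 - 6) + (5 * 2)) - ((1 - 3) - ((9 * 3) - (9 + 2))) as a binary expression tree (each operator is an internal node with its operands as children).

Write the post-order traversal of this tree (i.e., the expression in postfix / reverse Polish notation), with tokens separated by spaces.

Post-order on an expression tree gives postfix notation: for each operator, emit left operand, right operand, then the operator.

5 6 - 5 2 * + 1 3 - 9 3 * 9 2 + - - -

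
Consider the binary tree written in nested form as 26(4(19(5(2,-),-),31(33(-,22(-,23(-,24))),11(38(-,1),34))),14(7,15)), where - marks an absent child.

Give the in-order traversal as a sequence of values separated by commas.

In-order visits the left subtree, then the node, then the right subtree.
At 26: go left to 4.
  At 4: go left to 19.
    At 19: go left to 5.
      At 5: go left to 2.
        2 is a leaf — visit 2.
      Visit 5.
      At 5: no right child.
    Visit 19.
    At 19: no right child.
  Visit 4.
  At 4: go right to 31.
    At 31: go left to 33.
      At 33: no left child.
      Visit 33.
      At 33: go right to 22.
        At 22: no left child.
        Visit 22.
        At 22: go right to 23.
          At 23: no left child.
          Visit 23.
          At 23: go right to 24.
            24 is a leaf — visit 24.
    Visit 31.
    At 31: go right to 11.
      At 11: go left to 38.
        At 38: no left child.
        Visit 38.
        At 38: go right to 1.
          1 is a leaf — visit 1.
      Visit 11.
      At 11: go right to 34.
        34 is a leaf — visit 34.
Visit 26.
At 26: go right to 14.
  At 14: go left to 7.
    7 is a leaf — visit 7.
  Visit 14.
  At 14: go right to 15.
    15 is a leaf — visit 15.

2, 5, 19, 4, 33, 22, 23, 24, 31, 38, 1, 11, 34, 26, 7, 14, 15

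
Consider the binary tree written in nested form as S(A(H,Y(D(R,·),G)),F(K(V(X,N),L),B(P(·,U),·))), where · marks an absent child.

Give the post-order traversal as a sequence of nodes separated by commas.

H, R, D, G, Y, A, X, N, V, L, K, U, P, B, F, S

Post-order visits the left subtree, then the right subtree, then the node.
At S: go left to A.
  At A: go left to H.
    H is a leaf — visit H.
  At A: go right to Y.
    At Y: go left to D.
      At D: go left to R.
        R is a leaf — visit R.
      At D: no right child.
      Visit D.
    At Y: go right to G.
      G is a leaf — visit G.
    Visit Y.
  Visit A.
At S: go right to F.
  At F: go left to K.
    At K: go left to V.
      At V: go left to X.
        X is a leaf — visit X.
      At V: go right to N.
        N is a leaf — visit N.
      Visit V.
    At K: go right to L.
      L is a leaf — visit L.
    Visit K.
  At F: go right to B.
    At B: go left to P.
      At P: no left child.
      At P: go right to U.
        U is a leaf — visit U.
      Visit P.
    At B: no right child.
    Visit B.
  Visit F.
Visit S.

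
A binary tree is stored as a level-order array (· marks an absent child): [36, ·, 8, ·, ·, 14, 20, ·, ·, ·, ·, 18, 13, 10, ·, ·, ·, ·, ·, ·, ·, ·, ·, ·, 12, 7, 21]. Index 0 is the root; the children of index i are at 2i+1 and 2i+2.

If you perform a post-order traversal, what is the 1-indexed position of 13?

Post-order visits the left subtree, then the right subtree, then the node.
At 36: no left child.
At 36: go right to 8.
  At 8: go left to 14.
    At 14: go left to 18.
      At 18: no left child.
      At 18: go right to 12.
        12 is a leaf — visit 12.
      Visit 18.
    At 14: go right to 13.
      At 13: go left to 7.
        7 is a leaf — visit 7.
      At 13: go right to 21.
        21 is a leaf — visit 21.
      Visit 13.
    Visit 14.
  At 8: go right to 20.
    At 20: go left to 10.
      10 is a leaf — visit 10.
    At 20: no right child.
    Visit 20.
  Visit 8.
Visit 36.
Full post-order sequence: 12, 18, 7, 21, 13, 14, 10, 20, 8, 36.

5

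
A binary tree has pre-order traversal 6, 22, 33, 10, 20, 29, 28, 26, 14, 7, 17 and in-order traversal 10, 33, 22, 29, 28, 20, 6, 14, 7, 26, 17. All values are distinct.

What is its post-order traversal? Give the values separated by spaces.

The first element of pre-order is the root; it splits in-order into left and right subtrees.
Root 6: left subtree has 6 nodes {10, 33, 22, 29, 28, 20}, right has 4 {14, 7, 26, 17}.
  Root 22: left subtree has 2 nodes {10, 33}, right has 3 {29, 28, 20}.
    Root 33: left subtree has 1 node {10}, right has 0 { }.
    Root 20: left subtree has 2 nodes {29, 28}, right has 0 { }.
      Root 29: left subtree has 0 nodes { }, right has 1 {28}.
  Root 26: left subtree has 2 nodes {14, 7}, right has 1 {17}.
    Root 14: left subtree has 0 nodes { }, right has 1 {7}.

10 33 28 29 20 22 7 14 17 26 6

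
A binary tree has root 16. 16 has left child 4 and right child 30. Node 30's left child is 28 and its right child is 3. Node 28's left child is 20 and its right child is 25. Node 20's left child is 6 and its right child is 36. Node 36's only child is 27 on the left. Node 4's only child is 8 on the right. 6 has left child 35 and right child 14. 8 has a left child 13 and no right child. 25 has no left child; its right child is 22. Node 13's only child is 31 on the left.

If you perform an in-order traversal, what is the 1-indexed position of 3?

16

In-order visits the left subtree, then the node, then the right subtree.
At 16: go left to 4.
  At 4: no left child.
  Visit 4.
  At 4: go right to 8.
    At 8: go left to 13.
      At 13: go left to 31.
        31 is a leaf — visit 31.
      Visit 13.
      At 13: no right child.
    Visit 8.
    At 8: no right child.
Visit 16.
At 16: go right to 30.
  At 30: go left to 28.
    At 28: go left to 20.
      At 20: go left to 6.
        At 6: go left to 35.
          35 is a leaf — visit 35.
        Visit 6.
        At 6: go right to 14.
          14 is a leaf — visit 14.
      Visit 20.
      At 20: go right to 36.
        At 36: go left to 27.
          27 is a leaf — visit 27.
        Visit 36.
        At 36: no right child.
    Visit 28.
    At 28: go right to 25.
      At 25: no left child.
      Visit 25.
      At 25: go right to 22.
        22 is a leaf — visit 22.
  Visit 30.
  At 30: go right to 3.
    3 is a leaf — visit 3.
Full in-order sequence: 4, 31, 13, 8, 16, 35, 6, 14, 20, 27, 36, 28, 25, 22, 30, 3.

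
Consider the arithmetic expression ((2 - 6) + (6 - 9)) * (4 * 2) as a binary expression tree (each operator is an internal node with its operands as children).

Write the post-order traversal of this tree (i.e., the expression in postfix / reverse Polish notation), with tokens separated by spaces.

Post-order on an expression tree gives postfix notation: for each operator, emit left operand, right operand, then the operator.

2 6 - 6 9 - + 4 2 * *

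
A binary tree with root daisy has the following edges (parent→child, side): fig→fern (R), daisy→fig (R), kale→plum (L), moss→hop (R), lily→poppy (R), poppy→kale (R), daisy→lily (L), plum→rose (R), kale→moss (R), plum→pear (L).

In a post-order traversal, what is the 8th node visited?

lily

Post-order visits the left subtree, then the right subtree, then the node.
At daisy: go left to lily.
  At lily: no left child.
  At lily: go right to poppy.
    At poppy: no left child.
    At poppy: go right to kale.
      At kale: go left to plum.
        At plum: go left to pear.
          pear is a leaf — visit pear.
        At plum: go right to rose.
          rose is a leaf — visit rose.
        Visit plum.
      At kale: go right to moss.
        At moss: no left child.
        At moss: go right to hop.
          hop is a leaf — visit hop.
        Visit moss.
      Visit kale.
    Visit poppy.
  Visit lily.
At daisy: go right to fig.
  At fig: no left child.
  At fig: go right to fern.
    fern is a leaf — visit fern.
  Visit fig.
Visit daisy.
Full post-order sequence: pear, rose, plum, hop, moss, kale, poppy, lily, fern, fig, daisy.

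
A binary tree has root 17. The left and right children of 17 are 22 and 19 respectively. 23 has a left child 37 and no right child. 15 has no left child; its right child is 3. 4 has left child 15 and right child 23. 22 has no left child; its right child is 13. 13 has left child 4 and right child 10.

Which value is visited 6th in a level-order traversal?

Level-order visits nodes level by level from the root, left to right within each level.
Level 0: 17
Level 1: 22, 19
Level 2: 13
Level 3: 4, 10
Level 4: 15, 23
Level 5: 3, 37
Full level-order sequence: 17, 22, 19, 13, 4, 10, 15, 23, 3, 37.

10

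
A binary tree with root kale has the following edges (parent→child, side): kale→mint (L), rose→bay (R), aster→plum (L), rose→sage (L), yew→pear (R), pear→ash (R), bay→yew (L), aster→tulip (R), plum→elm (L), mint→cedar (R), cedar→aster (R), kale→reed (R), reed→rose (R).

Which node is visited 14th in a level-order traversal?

ash

Level-order visits nodes level by level from the root, left to right within each level.
Level 0: kale
Level 1: mint, reed
Level 2: cedar, rose
Level 3: aster, sage, bay
Level 4: plum, tulip, yew
Level 5: elm, pear
Level 6: ash
Full level-order sequence: kale, mint, reed, cedar, rose, aster, sage, bay, plum, tulip, yew, elm, pear, ash.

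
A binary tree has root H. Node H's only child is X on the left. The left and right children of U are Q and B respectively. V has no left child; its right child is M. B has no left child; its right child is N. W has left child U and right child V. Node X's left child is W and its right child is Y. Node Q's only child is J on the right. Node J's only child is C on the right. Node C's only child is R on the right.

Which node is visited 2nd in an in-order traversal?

J

In-order visits the left subtree, then the node, then the right subtree.
At H: go left to X.
  At X: go left to W.
    At W: go left to U.
      At U: go left to Q.
        At Q: no left child.
        Visit Q.
        At Q: go right to J.
          At J: no left child.
          Visit J.
          At J: go right to C.
            At C: no left child.
            Visit C.
            At C: go right to R.
              R is a leaf — visit R.
      Visit U.
      At U: go right to B.
        At B: no left child.
        Visit B.
        At B: go right to N.
          N is a leaf — visit N.
    Visit W.
    At W: go right to V.
      At V: no left child.
      Visit V.
      At V: go right to M.
        M is a leaf — visit M.
  Visit X.
  At X: go right to Y.
    Y is a leaf — visit Y.
Visit H.
At H: no right child.
Full in-order sequence: Q, J, C, R, U, B, N, W, V, M, X, Y, H.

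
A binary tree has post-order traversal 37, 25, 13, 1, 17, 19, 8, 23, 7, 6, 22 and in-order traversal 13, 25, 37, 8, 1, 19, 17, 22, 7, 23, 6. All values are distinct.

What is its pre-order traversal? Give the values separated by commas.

22, 8, 13, 25, 37, 19, 1, 17, 6, 7, 23

The last element of post-order is the root; it splits in-order into left and right subtrees.
Root 22: left subtree has 7 nodes {13, 25, 37, 8, 1, 19, 17}, right has 3 {7, 23, 6}.
  Root 8: left subtree has 3 nodes {13, 25, 37}, right has 3 {1, 19, 17}.
    Root 13: left subtree has 0 nodes { }, right has 2 {25, 37}.
      Root 25: left subtree has 0 nodes { }, right has 1 {37}.
    Root 19: left subtree has 1 node {1}, right has 1 {17}.
  Root 6: left subtree has 2 nodes {7, 23}, right has 0 { }.
    Root 7: left subtree has 0 nodes { }, right has 1 {23}.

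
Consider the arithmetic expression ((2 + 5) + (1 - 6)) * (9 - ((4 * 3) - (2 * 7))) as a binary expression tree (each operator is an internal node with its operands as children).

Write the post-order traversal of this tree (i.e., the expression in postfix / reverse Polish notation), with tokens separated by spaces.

Post-order on an expression tree gives postfix notation: for each operator, emit left operand, right operand, then the operator.

2 5 + 1 6 - + 9 4 3 * 2 7 * - - *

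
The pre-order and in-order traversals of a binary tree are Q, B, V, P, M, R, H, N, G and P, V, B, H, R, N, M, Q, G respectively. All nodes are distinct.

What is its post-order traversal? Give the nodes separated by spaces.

The first element of pre-order is the root; it splits in-order into left and right subtrees.
Root Q: left subtree has 7 nodes {P, V, B, H, R, N, M}, right has 1 {G}.
  Root B: left subtree has 2 nodes {P, V}, right has 4 {H, R, N, M}.
    Root V: left subtree has 1 node {P}, right has 0 { }.
    Root M: left subtree has 3 nodes {H, R, N}, right has 0 { }.
      Root R: left subtree has 1 node {H}, right has 1 {N}.

P V H N R M B G Q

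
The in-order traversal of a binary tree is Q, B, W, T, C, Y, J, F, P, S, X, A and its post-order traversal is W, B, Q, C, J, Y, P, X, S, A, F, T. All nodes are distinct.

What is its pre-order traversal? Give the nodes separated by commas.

The last element of post-order is the root; it splits in-order into left and right subtrees.
Root T: left subtree has 3 nodes {Q, B, W}, right has 8 {C, Y, J, F, P, S, X, A}.
  Root Q: left subtree has 0 nodes { }, right has 2 {B, W}.
    Root B: left subtree has 0 nodes { }, right has 1 {W}.
  Root F: left subtree has 3 nodes {C, Y, J}, right has 4 {P, S, X, A}.
    Root Y: left subtree has 1 node {C}, right has 1 {J}.
    Root A: left subtree has 3 nodes {P, S, X}, right has 0 { }.
      Root S: left subtree has 1 node {P}, right has 1 {X}.

T, Q, B, W, F, Y, C, J, A, S, P, X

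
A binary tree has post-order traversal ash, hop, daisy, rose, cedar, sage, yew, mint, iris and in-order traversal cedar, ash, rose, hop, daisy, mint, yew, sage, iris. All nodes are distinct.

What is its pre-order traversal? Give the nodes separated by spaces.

iris mint cedar rose ash daisy hop yew sage

The last element of post-order is the root; it splits in-order into left and right subtrees.
Root iris: left subtree has 8 nodes {cedar, ash, rose, hop, daisy, mint, yew, sage}, right has 0 { }.
  Root mint: left subtree has 5 nodes {cedar, ash, rose, hop, daisy}, right has 2 {yew, sage}.
    Root cedar: left subtree has 0 nodes { }, right has 4 {ash, rose, hop, daisy}.
      Root rose: left subtree has 1 node {ash}, right has 2 {hop, daisy}.
        Root daisy: left subtree has 1 node {hop}, right has 0 { }.
    Root yew: left subtree has 0 nodes { }, right has 1 {sage}.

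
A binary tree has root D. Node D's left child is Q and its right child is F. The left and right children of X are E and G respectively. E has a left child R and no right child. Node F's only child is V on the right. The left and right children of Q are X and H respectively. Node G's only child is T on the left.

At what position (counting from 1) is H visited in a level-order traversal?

5

Level-order visits nodes level by level from the root, left to right within each level.
Level 0: D
Level 1: Q, F
Level 2: X, H, V
Level 3: E, G
Level 4: R, T
Full level-order sequence: D, Q, F, X, H, V, E, G, R, T.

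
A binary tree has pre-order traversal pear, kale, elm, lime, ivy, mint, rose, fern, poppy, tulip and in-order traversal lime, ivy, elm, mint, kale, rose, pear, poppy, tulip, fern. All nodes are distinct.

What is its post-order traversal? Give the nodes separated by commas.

ivy, lime, mint, elm, rose, kale, tulip, poppy, fern, pear

The first element of pre-order is the root; it splits in-order into left and right subtrees.
Root pear: left subtree has 6 nodes {lime, ivy, elm, mint, kale, rose}, right has 3 {poppy, tulip, fern}.
  Root kale: left subtree has 4 nodes {lime, ivy, elm, mint}, right has 1 {rose}.
    Root elm: left subtree has 2 nodes {lime, ivy}, right has 1 {mint}.
      Root lime: left subtree has 0 nodes { }, right has 1 {ivy}.
  Root fern: left subtree has 2 nodes {poppy, tulip}, right has 0 { }.
    Root poppy: left subtree has 0 nodes { }, right has 1 {tulip}.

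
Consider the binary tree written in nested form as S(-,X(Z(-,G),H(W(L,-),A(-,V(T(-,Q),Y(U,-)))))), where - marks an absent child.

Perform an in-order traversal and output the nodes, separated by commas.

In-order visits the left subtree, then the node, then the right subtree.
At S: no left child.
Visit S.
At S: go right to X.
  At X: go left to Z.
    At Z: no left child.
    Visit Z.
    At Z: go right to G.
      G is a leaf — visit G.
  Visit X.
  At X: go right to H.
    At H: go left to W.
      At W: go left to L.
        L is a leaf — visit L.
      Visit W.
      At W: no right child.
    Visit H.
    At H: go right to A.
      At A: no left child.
      Visit A.
      At A: go right to V.
        At V: go left to T.
          At T: no left child.
          Visit T.
          At T: go right to Q.
            Q is a leaf — visit Q.
        Visit V.
        At V: go right to Y.
          At Y: go left to U.
            U is a leaf — visit U.
          Visit Y.
          At Y: no right child.

S, Z, G, X, L, W, H, A, T, Q, V, U, Y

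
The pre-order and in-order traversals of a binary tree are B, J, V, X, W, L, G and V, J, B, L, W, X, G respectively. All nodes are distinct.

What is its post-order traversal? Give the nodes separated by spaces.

V J L W G X B

The first element of pre-order is the root; it splits in-order into left and right subtrees.
Root B: left subtree has 2 nodes {V, J}, right has 4 {L, W, X, G}.
  Root J: left subtree has 1 node {V}, right has 0 { }.
  Root X: left subtree has 2 nodes {L, W}, right has 1 {G}.
    Root W: left subtree has 1 node {L}, right has 0 { }.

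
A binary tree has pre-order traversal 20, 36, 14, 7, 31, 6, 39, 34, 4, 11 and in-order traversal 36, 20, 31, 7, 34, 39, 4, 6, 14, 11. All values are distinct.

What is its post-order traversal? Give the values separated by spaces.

36 31 34 4 39 6 7 11 14 20

The first element of pre-order is the root; it splits in-order into left and right subtrees.
Root 20: left subtree has 1 node {36}, right has 8 {31, 7, 34, 39, 4, 6, 14, 11}.
  Root 14: left subtree has 6 nodes {31, 7, 34, 39, 4, 6}, right has 1 {11}.
    Root 7: left subtree has 1 node {31}, right has 4 {34, 39, 4, 6}.
      Root 6: left subtree has 3 nodes {34, 39, 4}, right has 0 { }.
        Root 39: left subtree has 1 node {34}, right has 1 {4}.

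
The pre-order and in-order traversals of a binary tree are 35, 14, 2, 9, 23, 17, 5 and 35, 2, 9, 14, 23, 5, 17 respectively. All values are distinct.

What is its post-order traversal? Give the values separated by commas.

The first element of pre-order is the root; it splits in-order into left and right subtrees.
Root 35: left subtree has 0 nodes { }, right has 6 {2, 9, 14, 23, 5, 17}.
  Root 14: left subtree has 2 nodes {2, 9}, right has 3 {23, 5, 17}.
    Root 2: left subtree has 0 nodes { }, right has 1 {9}.
    Root 23: left subtree has 0 nodes { }, right has 2 {5, 17}.
      Root 17: left subtree has 1 node {5}, right has 0 { }.

9, 2, 5, 17, 23, 14, 35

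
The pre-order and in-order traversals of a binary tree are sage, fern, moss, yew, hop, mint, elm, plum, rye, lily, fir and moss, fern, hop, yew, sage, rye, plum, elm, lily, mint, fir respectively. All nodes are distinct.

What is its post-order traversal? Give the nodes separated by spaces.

The first element of pre-order is the root; it splits in-order into left and right subtrees.
Root sage: left subtree has 4 nodes {moss, fern, hop, yew}, right has 6 {rye, plum, elm, lily, mint, fir}.
  Root fern: left subtree has 1 node {moss}, right has 2 {hop, yew}.
    Root yew: left subtree has 1 node {hop}, right has 0 { }.
  Root mint: left subtree has 4 nodes {rye, plum, elm, lily}, right has 1 {fir}.
    Root elm: left subtree has 2 nodes {rye, plum}, right has 1 {lily}.
      Root plum: left subtree has 1 node {rye}, right has 0 { }.

moss hop yew fern rye plum lily elm fir mint sage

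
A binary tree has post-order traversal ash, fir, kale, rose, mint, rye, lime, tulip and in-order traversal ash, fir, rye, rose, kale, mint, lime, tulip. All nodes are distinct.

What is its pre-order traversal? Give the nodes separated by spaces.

The last element of post-order is the root; it splits in-order into left and right subtrees.
Root tulip: left subtree has 7 nodes {ash, fir, rye, rose, kale, mint, lime}, right has 0 { }.
  Root lime: left subtree has 6 nodes {ash, fir, rye, rose, kale, mint}, right has 0 { }.
    Root rye: left subtree has 2 nodes {ash, fir}, right has 3 {rose, kale, mint}.
      Root fir: left subtree has 1 node {ash}, right has 0 { }.
      Root mint: left subtree has 2 nodes {rose, kale}, right has 0 { }.
        Root rose: left subtree has 0 nodes { }, right has 1 {kale}.

tulip lime rye fir ash mint rose kale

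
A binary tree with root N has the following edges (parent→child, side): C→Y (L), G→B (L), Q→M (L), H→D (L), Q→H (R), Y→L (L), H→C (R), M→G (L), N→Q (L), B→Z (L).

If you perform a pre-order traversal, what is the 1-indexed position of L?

Pre-order visits the node, then its left subtree, then its right subtree.
Visit N.
At N: go left to Q.
  Visit Q.
  At Q: go left to M.
    Visit M.
    At M: go left to G.
      Visit G.
      At G: go left to B.
        Visit B.
        At B: go left to Z.
          Z is a leaf — visit Z.
        At B: no right child.
      At G: no right child.
    At M: no right child.
  At Q: go right to H.
    Visit H.
    At H: go left to D.
      D is a leaf — visit D.
    At H: go right to C.
      Visit C.
      At C: go left to Y.
        Visit Y.
        At Y: go left to L.
          L is a leaf — visit L.
        At Y: no right child.
      At C: no right child.
At N: no right child.
Full pre-order sequence: N, Q, M, G, B, Z, H, D, C, Y, L.

11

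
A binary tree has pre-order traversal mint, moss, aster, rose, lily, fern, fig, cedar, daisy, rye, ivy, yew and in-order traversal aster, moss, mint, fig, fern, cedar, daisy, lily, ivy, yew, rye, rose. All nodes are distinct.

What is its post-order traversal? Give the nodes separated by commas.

The first element of pre-order is the root; it splits in-order into left and right subtrees.
Root mint: left subtree has 2 nodes {aster, moss}, right has 9 {fig, fern, cedar, daisy, lily, ivy, yew, rye, rose}.
  Root moss: left subtree has 1 node {aster}, right has 0 { }.
  Root rose: left subtree has 8 nodes {fig, fern, cedar, daisy, lily, ivy, yew, rye}, right has 0 { }.
    Root lily: left subtree has 4 nodes {fig, fern, cedar, daisy}, right has 3 {ivy, yew, rye}.
      Root fern: left subtree has 1 node {fig}, right has 2 {cedar, daisy}.
        Root cedar: left subtree has 0 nodes { }, right has 1 {daisy}.
      Root rye: left subtree has 2 nodes {ivy, yew}, right has 0 { }.
        Root ivy: left subtree has 0 nodes { }, right has 1 {yew}.

aster, moss, fig, daisy, cedar, fern, yew, ivy, rye, lily, rose, mint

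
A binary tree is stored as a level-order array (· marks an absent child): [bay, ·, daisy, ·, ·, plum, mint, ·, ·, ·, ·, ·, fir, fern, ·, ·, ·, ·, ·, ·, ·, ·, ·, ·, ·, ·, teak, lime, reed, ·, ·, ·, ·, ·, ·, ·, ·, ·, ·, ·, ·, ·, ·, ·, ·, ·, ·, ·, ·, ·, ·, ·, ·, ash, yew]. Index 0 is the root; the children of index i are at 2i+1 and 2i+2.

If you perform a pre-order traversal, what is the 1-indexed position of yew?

Pre-order visits the node, then its left subtree, then its right subtree.
Visit bay.
At bay: no left child.
At bay: go right to daisy.
  Visit daisy.
  At daisy: go left to plum.
    Visit plum.
    At plum: no left child.
    At plum: go right to fir.
      Visit fir.
      At fir: no left child.
      At fir: go right to teak.
        Visit teak.
        At teak: go left to ash.
          ash is a leaf — visit ash.
        At teak: go right to yew.
          yew is a leaf — visit yew.
  At daisy: go right to mint.
    Visit mint.
    At mint: go left to fern.
      Visit fern.
      At fern: go left to lime.
        lime is a leaf — visit lime.
      At fern: go right to reed.
        reed is a leaf — visit reed.
    At mint: no right child.
Full pre-order sequence: bay, daisy, plum, fir, teak, ash, yew, mint, fern, lime, reed.

7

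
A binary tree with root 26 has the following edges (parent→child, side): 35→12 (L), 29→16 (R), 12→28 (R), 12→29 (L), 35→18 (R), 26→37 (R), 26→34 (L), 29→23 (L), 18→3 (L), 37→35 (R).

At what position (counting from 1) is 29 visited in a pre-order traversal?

Pre-order visits the node, then its left subtree, then its right subtree.
Visit 26.
At 26: go left to 34.
  34 is a leaf — visit 34.
At 26: go right to 37.
  Visit 37.
  At 37: no left child.
  At 37: go right to 35.
    Visit 35.
    At 35: go left to 12.
      Visit 12.
      At 12: go left to 29.
        Visit 29.
        At 29: go left to 23.
          23 is a leaf — visit 23.
        At 29: go right to 16.
          16 is a leaf — visit 16.
      At 12: go right to 28.
        28 is a leaf — visit 28.
    At 35: go right to 18.
      Visit 18.
      At 18: go left to 3.
        3 is a leaf — visit 3.
      At 18: no right child.
Full pre-order sequence: 26, 34, 37, 35, 12, 29, 23, 16, 28, 18, 3.

6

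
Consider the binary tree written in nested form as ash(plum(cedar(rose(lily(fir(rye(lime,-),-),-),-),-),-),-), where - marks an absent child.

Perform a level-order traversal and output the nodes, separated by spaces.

Level-order visits nodes level by level from the root, left to right within each level.
Level 0: ash
Level 1: plum
Level 2: cedar
Level 3: rose
Level 4: lily
Level 5: fir
Level 6: rye
Level 7: lime

ash plum cedar rose lily fir rye lime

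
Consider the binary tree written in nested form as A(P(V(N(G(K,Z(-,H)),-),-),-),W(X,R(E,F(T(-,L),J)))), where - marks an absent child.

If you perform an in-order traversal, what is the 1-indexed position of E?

In-order visits the left subtree, then the node, then the right subtree.
At A: go left to P.
  At P: go left to V.
    At V: go left to N.
      At N: go left to G.
        At G: go left to K.
          K is a leaf — visit K.
        Visit G.
        At G: go right to Z.
          At Z: no left child.
          Visit Z.
          At Z: go right to H.
            H is a leaf — visit H.
      Visit N.
      At N: no right child.
    Visit V.
    At V: no right child.
  Visit P.
  At P: no right child.
Visit A.
At A: go right to W.
  At W: go left to X.
    X is a leaf — visit X.
  Visit W.
  At W: go right to R.
    At R: go left to E.
      E is a leaf — visit E.
    Visit R.
    At R: go right to F.
      At F: go left to T.
        At T: no left child.
        Visit T.
        At T: go right to L.
          L is a leaf — visit L.
      Visit F.
      At F: go right to J.
        J is a leaf — visit J.
Full in-order sequence: K, G, Z, H, N, V, P, A, X, W, E, R, T, L, F, J.

11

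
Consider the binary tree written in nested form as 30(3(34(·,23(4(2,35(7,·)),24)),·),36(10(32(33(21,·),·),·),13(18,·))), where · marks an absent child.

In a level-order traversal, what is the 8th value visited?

Level-order visits nodes level by level from the root, left to right within each level.
Level 0: 30
Level 1: 3, 36
Level 2: 34, 10, 13
Level 3: 23, 32, 18
Level 4: 4, 24, 33
Level 5: 2, 35, 21
Level 6: 7
Full level-order sequence: 30, 3, 36, 34, 10, 13, 23, 32, 18, 4, 24, 33, 2, 35, 21, 7.

32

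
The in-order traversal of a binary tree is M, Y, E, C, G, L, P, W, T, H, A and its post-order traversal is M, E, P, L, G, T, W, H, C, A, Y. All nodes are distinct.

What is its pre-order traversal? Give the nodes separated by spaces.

Y M A C E H W G L P T

The last element of post-order is the root; it splits in-order into left and right subtrees.
Root Y: left subtree has 1 node {M}, right has 9 {E, C, G, L, P, W, T, H, A}.
  Root A: left subtree has 8 nodes {E, C, G, L, P, W, T, H}, right has 0 { }.
    Root C: left subtree has 1 node {E}, right has 6 {G, L, P, W, T, H}.
      Root H: left subtree has 5 nodes {G, L, P, W, T}, right has 0 { }.
        Root W: left subtree has 3 nodes {G, L, P}, right has 1 {T}.
          Root G: left subtree has 0 nodes { }, right has 2 {L, P}.
            Root L: left subtree has 0 nodes { }, right has 1 {P}.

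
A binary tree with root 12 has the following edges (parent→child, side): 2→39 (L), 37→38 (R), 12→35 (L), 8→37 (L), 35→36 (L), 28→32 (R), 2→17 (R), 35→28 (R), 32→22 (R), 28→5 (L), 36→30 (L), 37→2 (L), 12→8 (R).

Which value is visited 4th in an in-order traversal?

5

In-order visits the left subtree, then the node, then the right subtree.
At 12: go left to 35.
  At 35: go left to 36.
    At 36: go left to 30.
      30 is a leaf — visit 30.
    Visit 36.
    At 36: no right child.
  Visit 35.
  At 35: go right to 28.
    At 28: go left to 5.
      5 is a leaf — visit 5.
    Visit 28.
    At 28: go right to 32.
      At 32: no left child.
      Visit 32.
      At 32: go right to 22.
        22 is a leaf — visit 22.
Visit 12.
At 12: go right to 8.
  At 8: go left to 37.
    At 37: go left to 2.
      At 2: go left to 39.
        39 is a leaf — visit 39.
      Visit 2.
      At 2: go right to 17.
        17 is a leaf — visit 17.
    Visit 37.
    At 37: go right to 38.
      38 is a leaf — visit 38.
  Visit 8.
  At 8: no right child.
Full in-order sequence: 30, 36, 35, 5, 28, 32, 22, 12, 39, 2, 17, 37, 38, 8.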